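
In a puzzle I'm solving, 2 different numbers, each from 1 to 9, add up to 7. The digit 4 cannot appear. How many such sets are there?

2 distinct digits from 1–9 sum between 3 and 17.
Dropping sets that contain 4.
Enumerating: {1,6}, {2,5}.

2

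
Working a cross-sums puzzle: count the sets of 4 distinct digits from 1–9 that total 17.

4 distinct digits from 1–9 sum between 10 and 30.

9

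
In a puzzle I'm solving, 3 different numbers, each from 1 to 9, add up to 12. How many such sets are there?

7

3 distinct digits from 1–9 sum between 6 and 24.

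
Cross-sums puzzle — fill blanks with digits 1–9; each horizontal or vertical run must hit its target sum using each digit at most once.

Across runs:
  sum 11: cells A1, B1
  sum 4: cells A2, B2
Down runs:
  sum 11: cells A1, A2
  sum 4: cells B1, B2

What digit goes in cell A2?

4 in 2 cells must be {1,3}.
The 11 across and the 4 down share only 3, so B1 = 3.
The 4 across and the 11 down share only 3, so A2 = 3.
B2 = 4 − 3 = 1 completes the 4 across.
A1 = 11 − 3 = 8 completes the 11 across.

3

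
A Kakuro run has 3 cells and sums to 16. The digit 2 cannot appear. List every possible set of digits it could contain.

{1,6,9}; {1,7,8}; {3,4,9}; {3,5,8}; {3,6,7}; {4,5,7}

3 distinct digits from 1–9 sum between 6 and 24.
Dropping sets that contain 2.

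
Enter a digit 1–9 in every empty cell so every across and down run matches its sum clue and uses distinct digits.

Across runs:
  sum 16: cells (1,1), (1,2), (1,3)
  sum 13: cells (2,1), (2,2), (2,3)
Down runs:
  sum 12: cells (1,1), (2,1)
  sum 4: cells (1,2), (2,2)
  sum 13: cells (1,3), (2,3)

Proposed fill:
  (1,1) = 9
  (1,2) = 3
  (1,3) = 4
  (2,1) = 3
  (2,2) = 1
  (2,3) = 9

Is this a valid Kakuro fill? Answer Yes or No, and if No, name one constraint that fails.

Across: 9+3+4=16; 3+1+9=13. Down: 9+3=12; 3+1=4; 4+9=13. No digit repeats within any run.

Yes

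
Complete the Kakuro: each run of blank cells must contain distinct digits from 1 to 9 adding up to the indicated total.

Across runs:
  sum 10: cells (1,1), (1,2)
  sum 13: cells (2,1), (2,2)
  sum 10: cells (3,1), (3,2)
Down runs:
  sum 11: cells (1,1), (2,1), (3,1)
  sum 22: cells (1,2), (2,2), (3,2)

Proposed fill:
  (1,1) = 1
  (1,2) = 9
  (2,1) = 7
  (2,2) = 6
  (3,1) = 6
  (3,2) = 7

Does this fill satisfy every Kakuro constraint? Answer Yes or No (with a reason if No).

No — the across run (3,1)–(3,2) sums to 13, not 10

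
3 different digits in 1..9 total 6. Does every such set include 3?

Yes

The only way to make 6 from 3 distinct digits is {1,2,3}, which contains 3.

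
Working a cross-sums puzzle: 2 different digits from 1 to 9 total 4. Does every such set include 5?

No

The only way to make 4 from 2 distinct digits is {1,3}, which does not contain 5.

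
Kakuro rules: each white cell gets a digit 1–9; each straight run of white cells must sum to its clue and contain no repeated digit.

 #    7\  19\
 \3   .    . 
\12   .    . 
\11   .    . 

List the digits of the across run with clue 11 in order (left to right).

2 9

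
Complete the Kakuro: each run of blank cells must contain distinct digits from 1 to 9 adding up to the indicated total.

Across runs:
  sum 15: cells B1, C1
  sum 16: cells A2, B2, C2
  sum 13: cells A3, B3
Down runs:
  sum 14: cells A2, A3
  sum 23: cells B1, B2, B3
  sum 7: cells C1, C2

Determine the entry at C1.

6

23 in 3 cells must be {6,8,9}.
The 15 across and the 7 down share only 6, so C1 = 6.
C2 = 7 − 6 = 1 completes the 7 down.
B1 = 15 − 6 = 9 completes the 15 across.
No cell is forced outright now. B2 can only be 6 or 8 (the digits allowed by both its 16 across and its 23 down). If B2 = 8: then A2 would have to be in {7} for the 16 across but in {5,6,8,9} for the 14 down — contradiction. So B2 = 6.
A2 = 16 − 7 = 9 completes the 16 across.
A3 = 14 − 9 = 5 completes the 14 down.
B3 = 13 − 5 = 8 completes the 13 across.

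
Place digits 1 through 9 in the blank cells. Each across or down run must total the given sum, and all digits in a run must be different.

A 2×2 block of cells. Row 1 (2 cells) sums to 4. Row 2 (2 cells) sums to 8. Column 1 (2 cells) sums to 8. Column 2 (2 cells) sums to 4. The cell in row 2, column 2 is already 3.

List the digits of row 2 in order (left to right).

5, 3

4 in 2 cells must be {1,3}.
(1,2) = 4 − 3 = 1 completes the 4 down.
(2,1) = 8 − 3 = 5 completes the 8 across.
(1,1) = 4 − 1 = 3 completes the 4 across.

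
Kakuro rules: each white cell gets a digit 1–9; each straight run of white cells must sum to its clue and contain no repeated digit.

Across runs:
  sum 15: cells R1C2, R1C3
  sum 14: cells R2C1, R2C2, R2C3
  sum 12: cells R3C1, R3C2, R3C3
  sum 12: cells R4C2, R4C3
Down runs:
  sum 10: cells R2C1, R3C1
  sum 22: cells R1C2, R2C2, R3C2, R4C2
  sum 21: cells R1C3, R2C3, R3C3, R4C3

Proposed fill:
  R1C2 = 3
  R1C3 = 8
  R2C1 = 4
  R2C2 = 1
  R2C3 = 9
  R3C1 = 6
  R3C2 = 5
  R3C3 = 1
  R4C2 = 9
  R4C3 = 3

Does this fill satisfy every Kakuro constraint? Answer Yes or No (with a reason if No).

No — the across run R1C2–R1C3 sums to 11, not 15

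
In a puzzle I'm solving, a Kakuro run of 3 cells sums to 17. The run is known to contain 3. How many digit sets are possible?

2

3 distinct digits from 1–9 sum between 6 and 24.
Keeping only sets containing 3.
Enumerating: {3,5,9}, {3,6,8}.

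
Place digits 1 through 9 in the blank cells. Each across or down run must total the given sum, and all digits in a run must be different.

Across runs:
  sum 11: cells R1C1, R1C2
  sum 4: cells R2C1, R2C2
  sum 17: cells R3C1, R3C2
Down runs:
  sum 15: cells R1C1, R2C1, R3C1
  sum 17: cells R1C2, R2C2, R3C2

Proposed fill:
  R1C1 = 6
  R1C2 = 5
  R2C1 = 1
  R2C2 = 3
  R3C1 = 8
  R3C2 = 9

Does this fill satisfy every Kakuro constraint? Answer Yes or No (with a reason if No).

Across: 6+5=11; 1+3=4; 8+9=17. Down: 6+1+8=15; 5+3+9=17. No digit repeats within any run.

Yes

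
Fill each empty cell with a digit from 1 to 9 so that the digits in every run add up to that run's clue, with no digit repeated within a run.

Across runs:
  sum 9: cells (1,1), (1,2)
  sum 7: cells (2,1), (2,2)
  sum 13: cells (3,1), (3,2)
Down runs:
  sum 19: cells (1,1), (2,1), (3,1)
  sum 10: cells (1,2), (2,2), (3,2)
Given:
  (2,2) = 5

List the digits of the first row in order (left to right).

8 1

(2,1) = 7 − 5 = 2 completes the 7 across.
Given what's placed, (3,2) must be 4 to fit the 13 across and 10 down.
Given what's placed, (1,1) must be 8 to fit the 9 across and 19 down.
(1,2) = 9 − 8 = 1 completes the 9 across.
(3,1) = 13 − 4 = 9 completes the 13 across.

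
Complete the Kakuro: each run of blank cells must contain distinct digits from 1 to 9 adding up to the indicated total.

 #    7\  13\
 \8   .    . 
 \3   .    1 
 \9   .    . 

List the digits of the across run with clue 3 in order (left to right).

2 1

3 in 2 cells must be {1,2}; 7 in 3 cells must be {1,2,4}.
R2C1 = 3 − 1 = 2 completes the 3 across.
R1C1 = 1: the only remaining digit allowed by both the 8 across and the 7 down.
R1C2 = 8 − 1 = 7 completes the 8 across.
R3C1 = 7 − 3 = 4 completes the 7 down.
R3C2 = 9 − 4 = 5 completes the 9 across.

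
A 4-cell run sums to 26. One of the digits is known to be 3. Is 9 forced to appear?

Yes

The only way to make 26 from 4 distinct digits under that restriction is {3,6,8,9}, which contains 9.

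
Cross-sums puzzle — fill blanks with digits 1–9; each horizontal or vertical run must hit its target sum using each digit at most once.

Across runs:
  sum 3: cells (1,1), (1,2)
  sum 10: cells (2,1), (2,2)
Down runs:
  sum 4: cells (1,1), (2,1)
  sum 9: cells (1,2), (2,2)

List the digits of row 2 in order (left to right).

3 in 2 cells must be {1,2}; 4 in 2 cells must be {1,3}.
The 3 across and the 4 down share only 1, so (1,1) = 1.
(1,2) = 3 − 1 = 2 completes the 3 across.
(2,1) = 4 − 1 = 3 completes the 4 down.
(2,2) = 10 − 3 = 7 completes the 10 across.

3 7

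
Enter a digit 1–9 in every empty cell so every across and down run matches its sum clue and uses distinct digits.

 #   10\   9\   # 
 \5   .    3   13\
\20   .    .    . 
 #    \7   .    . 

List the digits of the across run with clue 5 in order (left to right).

R1C1 = 5 − 3 = 2 completes the 5 across.
R2C1 = 10 − 2 = 8 completes the 10 down.
R2C2 = 5: the only remaining digit allowed by both the 20 across and the 9 down.
R2C3 = 20 − 13 = 7 completes the 20 across.
R3C2 = 9 − 8 = 1 completes the 9 down.
R3C3 = 7 − 1 = 6 completes the 7 across.

2, 3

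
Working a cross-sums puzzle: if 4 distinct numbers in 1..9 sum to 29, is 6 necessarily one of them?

No

The only way to make 29 from 4 distinct digits is {5,7,8,9}, which does not contain 6.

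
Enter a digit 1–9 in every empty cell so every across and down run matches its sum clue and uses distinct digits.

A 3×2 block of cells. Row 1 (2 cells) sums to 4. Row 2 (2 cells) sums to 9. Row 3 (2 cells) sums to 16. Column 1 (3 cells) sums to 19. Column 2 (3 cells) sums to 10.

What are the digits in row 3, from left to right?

9 7

4 in 2 cells must be {1,3}; 16 in 2 cells must be {7,9}.
The 4 across and the 19 down share only 3, so (1,1) = 3.
(1,2) = 4 − 3 = 1 completes the 4 across.
Given what's placed, (2,1) must be 7 to fit the 9 across and 19 down.
(2,2) = 9 − 7 = 2 completes the 9 across.
(3,1) = 19 − 10 = 9 completes the 19 down.
(3,2) = 16 − 9 = 7 completes the 16 across.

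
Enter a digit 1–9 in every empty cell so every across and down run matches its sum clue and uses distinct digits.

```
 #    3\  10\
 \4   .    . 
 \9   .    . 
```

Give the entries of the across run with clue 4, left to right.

4 in 2 cells must be {1,3}; 3 in 2 cells must be {1,2}.
The 4 across and the 3 down share only 1, so R1C1 = 1.
R1C2 = 4 − 1 = 3 completes the 4 across.
R2C1 = 3 − 1 = 2 completes the 3 down.
R2C2 = 9 − 2 = 7 completes the 9 across.

1 3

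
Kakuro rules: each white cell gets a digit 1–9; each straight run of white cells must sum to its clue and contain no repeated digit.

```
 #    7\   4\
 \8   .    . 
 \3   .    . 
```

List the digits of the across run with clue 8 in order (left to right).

3 in 2 cells must be {1,2}; 4 in 2 cells must be {1,3}.
The 3 across and the 4 down share only 1, so R2C2 = 1.
R1C2 = 4 − 1 = 3 completes the 4 down.
R2C1 = 3 − 1 = 2 completes the 3 across.
R1C1 = 8 − 3 = 5 completes the 8 across.

5 3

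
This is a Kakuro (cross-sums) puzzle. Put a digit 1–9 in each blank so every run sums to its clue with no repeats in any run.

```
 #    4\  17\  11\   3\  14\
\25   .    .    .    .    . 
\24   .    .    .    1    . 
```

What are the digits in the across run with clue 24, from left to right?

3 9 6 1 5

4 in 2 cells must be {1,3}; 17 in 2 cells must be {8,9}; 3 in 2 cells must be {1,2}.
R1C4 = 3 − 1 = 2 completes the 3 down.
R2C1 = 3: the only remaining digit allowed by both the 24 across and the 4 down.
R1C1 = 4 − 3 = 1 completes the 4 down.
Nothing is forced directly, so branch on R1C2, whose candidates are 8 or 9. If R1C2 = 9: that forces R2C2 = 8, R2C5 = 5, after which R1C5 would have to be in {5,6,7,8} for the 25 across but in {9} for the 14 down — contradiction. So R1C2 = 8.
R2C2 = 17 − 8 = 9 completes the 17 down.
Nothing is forced directly, so branch on R2C5, whose candidates are 5 or 6. If R2C5 = 6: then R1C5 would have to be in {5,9} for the 25 across but in {8} for the 14 down — contradiction. So R2C5 = 5.
R1C5 = 14 − 5 = 9 completes the 14 down.
R2C3 = 24 − 18 = 6 completes the 24 across.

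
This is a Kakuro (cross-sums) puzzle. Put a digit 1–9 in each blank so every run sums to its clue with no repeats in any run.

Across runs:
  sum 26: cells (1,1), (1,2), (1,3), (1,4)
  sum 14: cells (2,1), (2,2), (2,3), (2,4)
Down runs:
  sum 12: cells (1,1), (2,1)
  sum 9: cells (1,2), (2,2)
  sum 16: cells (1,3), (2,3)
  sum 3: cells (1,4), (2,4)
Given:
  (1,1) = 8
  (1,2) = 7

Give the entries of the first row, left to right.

16 in 2 cells must be {7,9}; 3 in 2 cells must be {1,2}.
(1,3) = 9: the only remaining digit allowed by both the 26 across and the 16 down.
(1,4) = 26 − 24 = 2 completes the 26 across.
(2,1) = 12 − 8 = 4 completes the 12 down.
(2,2) = 9 − 7 = 2 completes the 9 down.
(2,3) = 16 − 9 = 7 completes the 16 down.
(2,4) = 14 − 13 = 1 completes the 14 across.

8 7 9 2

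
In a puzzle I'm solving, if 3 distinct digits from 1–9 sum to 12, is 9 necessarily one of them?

Counterexample: {1,3,8} sums to 12 without using 9.

No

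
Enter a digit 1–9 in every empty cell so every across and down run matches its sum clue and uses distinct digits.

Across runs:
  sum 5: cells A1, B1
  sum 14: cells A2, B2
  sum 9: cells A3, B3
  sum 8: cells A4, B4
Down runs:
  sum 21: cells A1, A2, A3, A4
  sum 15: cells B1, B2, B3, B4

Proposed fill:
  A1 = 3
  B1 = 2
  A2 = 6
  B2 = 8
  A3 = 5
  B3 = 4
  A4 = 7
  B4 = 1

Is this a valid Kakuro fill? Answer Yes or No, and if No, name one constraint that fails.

Across: 3+2=5; 6+8=14; 5+4=9; 7+1=8. Down: 3+6+5+7=21; 2+8+4+1=15. No digit repeats within any run.

Yes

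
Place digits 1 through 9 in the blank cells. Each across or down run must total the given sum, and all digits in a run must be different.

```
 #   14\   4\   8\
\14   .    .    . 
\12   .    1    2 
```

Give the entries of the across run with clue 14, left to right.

5 3 6

4 in 2 cells must be {1,3}.
R1C2 = 4 − 1 = 3 completes the 4 down.
R1C3 = 8 − 2 = 6 completes the 8 down.
R2C1 = 12 − 3 = 9 completes the 12 across.
R1C1 = 14 − 9 = 5 completes the 14 across.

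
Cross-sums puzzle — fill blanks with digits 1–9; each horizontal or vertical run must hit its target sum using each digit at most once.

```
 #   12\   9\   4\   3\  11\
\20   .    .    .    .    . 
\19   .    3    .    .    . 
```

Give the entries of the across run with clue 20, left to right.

8 6 3 1 2

4 in 2 cells must be {1,3}; 3 in 2 cells must be {1,2}.
R1C2 = 9 − 3 = 6 completes the 9 down.
Given what's placed, R2C3 must be 1 to fit the 19 across and 4 down.
Given what's placed, R2C4 must be 2 to fit the 19 across and 3 down.
R1C3 = 4 − 1 = 3 completes the 4 down.
R1C4 = 3 − 2 = 1 completes the 3 down.
R1C1 = 8: the only remaining digit allowed by both the 20 across and the 12 down.
R1C5 = 20 − 18 = 2 completes the 20 across.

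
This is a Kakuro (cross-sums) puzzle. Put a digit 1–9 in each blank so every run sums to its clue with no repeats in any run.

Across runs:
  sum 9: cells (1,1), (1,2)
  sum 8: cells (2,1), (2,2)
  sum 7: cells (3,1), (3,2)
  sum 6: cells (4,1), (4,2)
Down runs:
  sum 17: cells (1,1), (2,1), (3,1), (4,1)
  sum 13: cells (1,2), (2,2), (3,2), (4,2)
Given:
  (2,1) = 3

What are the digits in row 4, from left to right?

2, 4

(2,2) = 8 − 3 = 5 completes the 8 across.
No cell is forced outright now. (3,2) can only be 1 or 3 or 4 (the digits allowed by both its 7 across and its 13 down). If (3,2) = 1: that forces (3,1) = 6, (4,1) = 1, after which (4,2) would have to be in {5} for the 6 across but in {3,4} for the 13 down — contradiction. If (3,2) = 4: then (3,1) would have to be in {3} for the 7 across but in {1,2,4,5,6,7,8,9} for the 17 down — contradiction. So (3,2) = 3.
(3,1) = 7 − 3 = 4 completes the 7 across.
Nothing is forced directly, so branch on (1,2), whose candidates are 1 or 4. If (1,2) = 4: then (1,1) would have to be in {5} for the 9 across but in {1,2,8,9} for the 17 down — contradiction. So (1,2) = 1.
(1,1) = 9 − 1 = 8 completes the 9 across.
(4,1) = 17 − 15 = 2 completes the 17 down.
(4,2) = 6 − 2 = 4 completes the 6 across.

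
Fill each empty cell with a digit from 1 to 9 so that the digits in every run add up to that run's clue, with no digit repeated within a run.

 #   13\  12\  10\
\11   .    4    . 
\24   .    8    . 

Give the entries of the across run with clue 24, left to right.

7 8 9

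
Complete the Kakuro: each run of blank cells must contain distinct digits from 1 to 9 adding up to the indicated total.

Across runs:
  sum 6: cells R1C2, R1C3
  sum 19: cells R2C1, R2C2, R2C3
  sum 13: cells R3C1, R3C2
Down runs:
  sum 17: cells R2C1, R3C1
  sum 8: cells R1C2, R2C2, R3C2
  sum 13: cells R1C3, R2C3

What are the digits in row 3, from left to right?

8 5

17 in 2 cells must be {8,9}.
Nothing is forced directly, so branch on R1C3, whose candidates are 4 or 5. If R1C3 = 4: that forces R1C2 = 2, R2C2 = 5, after which R2C3 would have to be in {6,8} for the 19 across but in {9} for the 13 down — contradiction. So R1C3 = 5.
R1C2 = 6 − 5 = 1 completes the 6 across.
R2C3 = 13 − 5 = 8 completes the 13 down.
R2C1 = 9: the only remaining digit allowed by both the 19 across and the 17 down.
R2C2 = 19 − 17 = 2 completes the 19 across.
R3C1 = 17 − 9 = 8 completes the 17 down.
R3C2 = 13 − 8 = 5 completes the 13 across.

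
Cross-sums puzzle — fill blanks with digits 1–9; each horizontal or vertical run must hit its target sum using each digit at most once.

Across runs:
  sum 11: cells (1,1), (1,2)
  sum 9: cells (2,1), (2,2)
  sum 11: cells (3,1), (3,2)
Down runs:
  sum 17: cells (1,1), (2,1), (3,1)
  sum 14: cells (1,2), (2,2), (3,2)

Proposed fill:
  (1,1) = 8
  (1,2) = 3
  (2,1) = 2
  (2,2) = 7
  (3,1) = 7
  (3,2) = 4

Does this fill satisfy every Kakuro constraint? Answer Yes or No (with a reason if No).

Across: 8+3=11; 2+7=9; 7+4=11. Down: 8+2+7=17; 3+7+4=14. No digit repeats within any run.

Yes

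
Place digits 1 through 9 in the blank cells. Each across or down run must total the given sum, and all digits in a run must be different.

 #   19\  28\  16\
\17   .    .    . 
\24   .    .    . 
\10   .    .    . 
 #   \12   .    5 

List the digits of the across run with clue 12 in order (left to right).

7, 5

24 in 3 cells must be {7,8,9}.
R4C2 = 12 − 5 = 7 completes the 12 across.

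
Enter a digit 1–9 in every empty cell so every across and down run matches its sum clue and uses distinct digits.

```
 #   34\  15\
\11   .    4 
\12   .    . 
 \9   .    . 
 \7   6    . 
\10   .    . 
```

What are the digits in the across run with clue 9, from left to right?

4 5

34 in 5 cells must be {4,6,7,8,9}; 15 in 5 cells must be {1,2,3,4,5}.
R1C1 = 11 − 4 = 7 completes the 11 across.
R4C2 = 7 − 6 = 1 completes the 7 across.
No cell is forced outright now. R2C2 can only be 3 or 5 (the digits allowed by both its 12 across and its 15 down). If R2C2 = 5: then R2C1 would have to be in {7} for the 12 across but in {4,8,9} for the 34 down — contradiction. So R2C2 = 3.
R2C1 = 12 − 3 = 9 completes the 12 across.
R5C2 = 2: the only remaining digit allowed by both the 10 across and the 15 down.
R3C2 = 15 − 10 = 5 completes the 15 down.
R5C1 = 10 − 2 = 8 completes the 10 across.
R3C1 = 9 − 5 = 4 completes the 9 across.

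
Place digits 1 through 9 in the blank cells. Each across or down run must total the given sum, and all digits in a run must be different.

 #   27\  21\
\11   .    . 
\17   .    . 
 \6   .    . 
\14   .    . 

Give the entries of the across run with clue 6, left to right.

4 2

17 in 2 cells must be {8,9}.
Nothing is forced directly, so branch on R3C1, whose candidates are 4 or 5. If R3C1 = 5: that forces R2C1 = 9, R2C2 = 8, R3C2 = 1, R4C1 = 6, after which R4C2 would have to be in {8} for the 14 across but in {3,5,7,9} for the 21 down — contradiction. So R3C1 = 4.
R3C2 = 6 − 4 = 2 completes the 6 across.
Nothing is forced directly, so branch on R2C1, whose candidates are 8 or 9. If R2C1 = 8: that forces R2C2 = 9, R4C2 = 6, R1C2 = 4, after which R4C1 would have to be in {8} for the 14 across but in {6,9} for the 27 down — contradiction. So R2C1 = 9.
R2C2 = 17 − 9 = 8 completes the 17 across.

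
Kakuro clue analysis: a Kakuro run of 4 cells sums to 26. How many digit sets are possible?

5

4 distinct digits from 1–9 sum between 10 and 30.
Enumerating: {2,7,8,9}, {3,6,8,9}, {4,5,8,9}, {4,6,7,9}, {5,6,7,8}.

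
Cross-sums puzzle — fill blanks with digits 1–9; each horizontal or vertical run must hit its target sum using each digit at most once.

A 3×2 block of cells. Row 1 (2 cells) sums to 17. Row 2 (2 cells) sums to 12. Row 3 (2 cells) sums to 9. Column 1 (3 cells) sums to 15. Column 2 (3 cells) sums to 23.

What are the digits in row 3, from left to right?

3 6

17 in 2 cells must be {8,9}; 23 in 3 cells must be {6,8,9}.
Nothing is forced directly, so branch on (3,2), whose candidates are 6 or 8. If (3,2) = 8: that forces (1,2) = 9, after which (2,2) would have to be in {3,4,5,7,8,9} for the 12 across but in {6} for the 23 down — contradiction. So (3,2) = 6.
(3,1) = 9 − 6 = 3 completes the 9 across.
Given what's placed, (1,1) must be 8 to fit the 17 across and 15 down.
(1,2) = 17 − 8 = 9 completes the 17 across.
(2,1) = 15 − 11 = 4 completes the 15 down.
(2,2) = 12 − 4 = 8 completes the 12 across.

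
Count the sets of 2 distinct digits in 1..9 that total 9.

2 distinct digits from 1–9 sum between 3 and 17.
Enumerating: {1,8}, {2,7}, {3,6}, {4,5}.

4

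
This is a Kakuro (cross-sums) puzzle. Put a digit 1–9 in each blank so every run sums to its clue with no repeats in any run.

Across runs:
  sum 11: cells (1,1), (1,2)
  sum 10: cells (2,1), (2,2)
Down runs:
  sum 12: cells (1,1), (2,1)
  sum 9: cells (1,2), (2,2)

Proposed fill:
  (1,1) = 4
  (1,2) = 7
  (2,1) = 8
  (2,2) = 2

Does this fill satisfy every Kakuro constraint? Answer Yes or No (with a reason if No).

Across: 4+7=11; 8+2=10. Down: 4+8=12; 7+2=9. No digit repeats within any run.

Yes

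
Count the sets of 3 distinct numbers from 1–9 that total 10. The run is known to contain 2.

3 distinct digits from 1–9 sum between 6 and 24.
Keeping only sets containing 2.
Enumerating: {1,2,7}, {2,3,5}.

2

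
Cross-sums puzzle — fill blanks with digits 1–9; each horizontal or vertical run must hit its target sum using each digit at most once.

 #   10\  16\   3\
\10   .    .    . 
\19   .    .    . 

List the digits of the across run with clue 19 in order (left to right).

16 in 2 cells must be {7,9}; 3 in 2 cells must be {1,2}.
The 10 across and the 16 down share only 7, so R1C2 = 7.
R2C2 = 16 − 7 = 9 completes the 16 down.
Given what's placed, R2C3 must be 2 to fit the 19 across and 3 down.
R1C3 = 3 − 2 = 1 completes the 3 down.
R2C1 = 19 − 11 = 8 completes the 19 across.
R1C1 = 10 − 8 = 2 completes the 10 across.

8 9 2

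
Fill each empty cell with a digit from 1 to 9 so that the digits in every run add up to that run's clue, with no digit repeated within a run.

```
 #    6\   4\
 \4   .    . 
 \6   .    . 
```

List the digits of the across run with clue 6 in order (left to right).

4 in 2 cells must be {1,3}.
The 4 across and the 6 down share only 1, so R1C1 = 1.
R1C2 = 4 − 1 = 3 completes the 4 across.
R2C1 = 6 − 1 = 5 completes the 6 down.
R2C2 = 6 − 5 = 1 completes the 6 across.

5, 1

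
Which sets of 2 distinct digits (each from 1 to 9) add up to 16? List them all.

2 distinct digits from 1–9 sum between 3 and 17.
Only one set works: {7,9}.

{7,9}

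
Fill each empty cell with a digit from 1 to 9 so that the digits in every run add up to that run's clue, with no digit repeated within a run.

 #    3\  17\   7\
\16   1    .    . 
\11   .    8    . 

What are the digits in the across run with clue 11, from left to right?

3 in 2 cells must be {1,2}; 17 in 2 cells must be {8,9}.
R1C2 = 17 − 8 = 9 completes the 17 down.
R1C3 = 16 − 10 = 6 completes the 16 across.
R2C1 = 3 − 1 = 2 completes the 3 down.
R2C3 = 11 − 10 = 1 completes the 11 across.

2, 8, 1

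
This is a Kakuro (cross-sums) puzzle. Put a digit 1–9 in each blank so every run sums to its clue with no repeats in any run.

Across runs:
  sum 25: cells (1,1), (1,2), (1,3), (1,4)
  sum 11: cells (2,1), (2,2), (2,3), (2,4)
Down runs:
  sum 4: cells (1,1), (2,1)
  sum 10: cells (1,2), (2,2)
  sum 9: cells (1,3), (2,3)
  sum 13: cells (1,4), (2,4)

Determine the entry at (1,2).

9

11 in 4 cells must be {1,2,3,5}; 4 in 2 cells must be {1,3}.
Only 5 fits (2,4) under both its across sum 11 and down sum 13.
(1,4) = 13 − 5 = 8 completes the 13 down.
Nothing is forced directly, so branch on (1,1), whose candidates are 1 or 3. If (1,1) = 3: that forces (1,2) = 9, (1,3) = 5, (2,1) = 1, after which (2,2) would have to be in {2,3} for the 11 across but in {1} for the 10 down — contradiction. So (1,1) = 1.
(1,3) = 7: the only remaining digit allowed by both the 25 across and the 9 down.
(2,1) = 4 − 1 = 3 completes the 4 down.
(2,3) = 9 − 7 = 2 completes the 9 down.
(1,2) = 25 − 16 = 9 completes the 25 across.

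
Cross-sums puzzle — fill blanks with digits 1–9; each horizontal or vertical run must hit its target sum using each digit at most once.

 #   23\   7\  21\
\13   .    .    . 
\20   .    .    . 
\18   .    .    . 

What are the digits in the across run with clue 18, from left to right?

8 1 9

23 in 3 cells must be {6,8,9}; 7 in 3 cells must be {1,2,4}.
Only 4 fits R2C2 under both its across sum 20 and down sum 7.
Given what's placed, R2C1 must be 9 to fit the 20 across and 23 down.
R2C3 = 20 − 13 = 7 completes the 20 across.
No cell is forced outright now. R1C1 can only be 6 or 8 (the digits allowed by both its 13 across and its 23 down). If R1C1 = 8: then R1C3 would have to be in {1,2,3,4} for the 13 across but in {5,6,8,9} for the 21 down — contradiction. So R1C1 = 6.
Given what's placed, R1C2 must be 2 to fit the 13 across and 7 down.
R1C3 = 13 − 8 = 5 completes the 13 across.
R3C1 = 23 − 15 = 8 completes the 23 down.
R3C2 = 7 − 6 = 1 completes the 7 down.
R3C3 = 18 − 9 = 9 completes the 18 across.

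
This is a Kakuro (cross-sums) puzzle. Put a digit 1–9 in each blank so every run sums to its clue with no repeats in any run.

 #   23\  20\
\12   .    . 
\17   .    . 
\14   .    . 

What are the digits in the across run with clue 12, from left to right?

9 3

17 in 2 cells must be {8,9}; 23 in 3 cells must be {6,8,9}.
Nothing is forced directly, so branch on R1C1, whose candidates are 8 or 9. If R1C1 = 8: that forces R1C2 = 4, R2C1 = 9, after which R2C2 would have to be in {8} for the 17 across but in {7,9} for the 20 down — contradiction. So R1C1 = 9.
R1C2 = 12 − 9 = 3 completes the 12 across.
Given what's placed, R2C1 must be 8 to fit the 17 across and 23 down.
R2C2 = 17 − 8 = 9 completes the 17 across.
R3C1 = 23 − 17 = 6 completes the 23 down.
R3C2 = 14 − 6 = 8 completes the 14 across.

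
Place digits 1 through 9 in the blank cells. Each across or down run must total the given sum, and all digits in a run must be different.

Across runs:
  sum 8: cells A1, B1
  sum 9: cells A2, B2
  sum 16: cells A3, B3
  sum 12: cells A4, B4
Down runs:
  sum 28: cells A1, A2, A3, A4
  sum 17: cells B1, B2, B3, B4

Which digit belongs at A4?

8

16 in 2 cells must be {7,9}.
Nothing is forced directly, so branch on A3, whose candidates are 7 or 9. If A3 = 7: then A1 would have to be in {1,2,3,5,6,7} for the 8 across but in {4,8,9} for the 28 down — contradiction. So A3 = 9.
B3 = 16 − 9 = 7 completes the 16 across.
Nothing is forced directly, so branch on B4, whose candidates are 3 or 4 or 5. If B4 = 3: then A4 would have to be in {9} for the 12 across but in {4,5,6,7,8} for the 28 down — contradiction. If B4 = 5: that forces A4 = 7, after which A1 would have to be in {1,2,3,5,6,7} for the 8 across but in {4,8} for the 28 down — contradiction. So B4 = 4.
A4 = 12 − 4 = 8 completes the 12 across.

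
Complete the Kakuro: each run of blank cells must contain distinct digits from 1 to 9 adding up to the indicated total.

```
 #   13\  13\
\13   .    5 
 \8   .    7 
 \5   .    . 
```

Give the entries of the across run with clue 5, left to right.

4, 1

R1C1 = 13 − 5 = 8 completes the 13 across.
R2C1 = 8 − 7 = 1 completes the 8 across.
R3C1 = 13 − 9 = 4 completes the 13 down.
R3C2 = 5 − 4 = 1 completes the 5 across.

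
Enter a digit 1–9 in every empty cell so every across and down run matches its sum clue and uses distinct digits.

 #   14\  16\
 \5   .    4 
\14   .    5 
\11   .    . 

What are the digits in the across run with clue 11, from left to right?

R1C1 = 5 − 4 = 1 completes the 5 across.
R2C1 = 14 − 5 = 9 completes the 14 across.
R3C1 = 14 − 10 = 4 completes the 14 down.
R3C2 = 11 − 4 = 7 completes the 11 across.

4 7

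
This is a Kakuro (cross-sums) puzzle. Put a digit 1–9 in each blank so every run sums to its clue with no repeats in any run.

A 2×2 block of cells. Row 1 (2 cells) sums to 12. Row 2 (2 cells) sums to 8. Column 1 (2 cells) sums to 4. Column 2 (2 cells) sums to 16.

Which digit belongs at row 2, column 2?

7

4 in 2 cells must be {1,3}; 16 in 2 cells must be {7,9}.
The 12 across and the 4 down share only 3, so (1,1) = 3.
(1,2) = 12 − 3 = 9 completes the 12 across.
(2,1) = 4 − 3 = 1 completes the 4 down.
(2,2) = 8 − 1 = 7 completes the 8 across.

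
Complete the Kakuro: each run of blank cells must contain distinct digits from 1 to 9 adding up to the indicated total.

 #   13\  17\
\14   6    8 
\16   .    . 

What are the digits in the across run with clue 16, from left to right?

16 in 2 cells must be {7,9}; 17 in 2 cells must be {8,9}.
R2C1 = 13 − 6 = 7 completes the 13 down.
R2C2 = 16 − 7 = 9 completes the 16 across.

7 9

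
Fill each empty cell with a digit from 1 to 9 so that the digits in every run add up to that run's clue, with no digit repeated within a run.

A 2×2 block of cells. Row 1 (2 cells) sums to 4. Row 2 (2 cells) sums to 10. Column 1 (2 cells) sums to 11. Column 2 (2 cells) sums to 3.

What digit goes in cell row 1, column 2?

1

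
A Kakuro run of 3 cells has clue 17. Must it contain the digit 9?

No

Counterexample: {2,7,8} sums to 17 without using 9.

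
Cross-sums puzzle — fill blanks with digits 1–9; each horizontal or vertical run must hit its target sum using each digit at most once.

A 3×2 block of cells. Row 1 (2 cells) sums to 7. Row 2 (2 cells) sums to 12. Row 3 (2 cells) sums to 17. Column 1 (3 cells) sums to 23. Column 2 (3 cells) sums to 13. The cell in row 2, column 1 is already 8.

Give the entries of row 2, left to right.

8, 4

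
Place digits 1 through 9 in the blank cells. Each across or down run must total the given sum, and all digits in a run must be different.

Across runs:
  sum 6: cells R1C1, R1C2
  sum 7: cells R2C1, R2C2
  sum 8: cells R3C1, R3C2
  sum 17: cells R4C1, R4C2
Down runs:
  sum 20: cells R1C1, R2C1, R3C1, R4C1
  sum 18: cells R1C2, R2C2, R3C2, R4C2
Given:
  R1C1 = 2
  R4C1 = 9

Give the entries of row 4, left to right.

9 8

17 in 2 cells must be {8,9}.
R1C2 = 6 − 2 = 4 completes the 6 across.
R4C2 = 17 − 9 = 8 completes the 17 across.
No cell is forced outright now. R2C2 can only be 1 or 5 (the digits allowed by both its 7 across and its 18 down). If R2C2 = 5: then R2C1 would have to be in {2} for the 7 across but in {1,3,4,5,6,8} for the 20 down — contradiction. So R2C2 = 1.
R2C1 = 7 − 1 = 6 completes the 7 across.
R3C1 = 20 − 17 = 3 completes the 20 down.
R3C2 = 8 − 3 = 5 completes the 8 across.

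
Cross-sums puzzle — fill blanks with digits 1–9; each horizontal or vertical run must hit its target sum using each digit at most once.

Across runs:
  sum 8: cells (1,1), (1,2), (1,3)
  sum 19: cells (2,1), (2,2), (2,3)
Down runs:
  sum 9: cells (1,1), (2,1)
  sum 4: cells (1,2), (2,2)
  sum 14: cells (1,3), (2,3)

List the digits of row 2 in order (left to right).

4 in 2 cells must be {1,3}.
The 8 across and the 14 down share only 5, so (1,3) = 5.
The 19 across and the 4 down share only 3, so (2,2) = 3.
(2,3) = 14 − 5 = 9 completes the 14 down.
(1,2) = 4 − 3 = 1 completes the 4 down.
(2,1) = 19 − 12 = 7 completes the 19 across.
(1,1) = 8 − 6 = 2 completes the 8 across.

7, 3, 9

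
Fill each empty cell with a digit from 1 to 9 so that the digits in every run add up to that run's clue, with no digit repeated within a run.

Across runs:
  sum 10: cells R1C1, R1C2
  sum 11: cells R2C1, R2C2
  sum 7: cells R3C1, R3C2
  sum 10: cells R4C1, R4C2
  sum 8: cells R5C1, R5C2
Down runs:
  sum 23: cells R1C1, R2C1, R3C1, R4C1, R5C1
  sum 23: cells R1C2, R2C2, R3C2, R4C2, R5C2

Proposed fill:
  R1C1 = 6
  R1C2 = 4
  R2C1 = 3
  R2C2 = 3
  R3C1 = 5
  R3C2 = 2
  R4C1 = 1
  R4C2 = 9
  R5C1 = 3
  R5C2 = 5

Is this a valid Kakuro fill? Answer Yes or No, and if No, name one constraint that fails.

No — the down run R1C1–R5C1 sums to 18, not 23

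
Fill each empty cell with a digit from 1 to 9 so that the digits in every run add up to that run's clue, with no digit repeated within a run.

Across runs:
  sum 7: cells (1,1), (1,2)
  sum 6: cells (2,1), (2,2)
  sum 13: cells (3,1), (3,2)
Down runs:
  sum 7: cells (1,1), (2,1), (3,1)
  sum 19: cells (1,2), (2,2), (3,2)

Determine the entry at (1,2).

6

7 in 3 cells must be {1,2,4}.
The 13 across and the 7 down share only 4, so (3,1) = 4.
(3,2) = 13 − 4 = 9 completes the 13 across.
Nothing is forced directly, so branch on (1,1), whose candidates are 1 or 2. If (1,1) = 2: then (1,2) would have to be in {5} for the 7 across but in {2,3,4,6,7,8} for the 19 down — contradiction. So (1,1) = 1.
(1,2) = 7 − 1 = 6 completes the 7 across.
(2,1) = 7 − 5 = 2 completes the 7 down.
(2,2) = 6 − 2 = 4 completes the 6 across.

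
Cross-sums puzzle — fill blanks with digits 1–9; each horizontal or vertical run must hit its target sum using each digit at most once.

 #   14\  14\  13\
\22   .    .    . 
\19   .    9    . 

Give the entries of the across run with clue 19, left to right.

R1C2 = 14 − 9 = 5 completes the 14 down.
No cell is forced outright now. R2C1 can only be 6 or 8 (the digits allowed by both its 19 across and its 14 down). If R2C1 = 8: then R1C1 would have to be in {8,9} for the 22 across but in {6} for the 14 down — contradiction. So R2C1 = 6.
R1C1 = 14 − 6 = 8 completes the 14 down.
R1C3 = 22 − 13 = 9 completes the 22 across.
R2C3 = 19 − 15 = 4 completes the 19 across.

6, 9, 4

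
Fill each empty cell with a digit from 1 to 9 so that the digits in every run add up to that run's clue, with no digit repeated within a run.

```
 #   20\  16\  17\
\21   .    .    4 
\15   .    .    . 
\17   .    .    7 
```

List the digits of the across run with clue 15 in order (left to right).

R2C3 = 17 − 11 = 6 completes the 17 down.
Nothing is forced directly, so branch on R1C1, whose candidates are 8 or 9. If R1C1 = 8: that forces R1C2 = 9, R3C1 = 9, R3C2 = 1, after which R2C1 would have to be in {1,2,4,5,7,8} for the 15 across but in {3} for the 20 down — contradiction. So R1C1 = 9.
R1C2 = 21 − 13 = 8 completes the 21 across.
Nothing is forced directly, so branch on R3C1, whose candidates are 4 or 6 or 8. If R3C1 = 6: that forces R2C1 = 5, after which R2C2 would have to be in {4} for the 15 across but in {1,2,3,5,6,7} for the 16 down — contradiction. If R3C1 = 8: then R2C1 would have to be in {1,2,4,5,7,8} for the 15 across but in {3} for the 20 down — contradiction. So R3C1 = 4.
R2C1 = 20 − 13 = 7 completes the 20 down.
R2C2 = 15 − 13 = 2 completes the 15 across.
R3C2 = 17 − 11 = 6 completes the 17 across.

7 2 6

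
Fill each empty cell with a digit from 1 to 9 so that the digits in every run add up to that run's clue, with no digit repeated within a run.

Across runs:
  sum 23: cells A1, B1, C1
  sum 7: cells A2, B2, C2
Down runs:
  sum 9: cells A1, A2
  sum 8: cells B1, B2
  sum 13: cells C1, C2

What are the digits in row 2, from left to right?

1 2 4

23 in 3 cells must be {6,8,9}; 7 in 3 cells must be {1,2,4}.
The 23 across and the 8 down share only 6, so B1 = 6.
B2 = 8 − 6 = 2 completes the 8 down.
Given what's placed, C2 must be 4 to fit the 7 across and 13 down.
A1 = 8: the only remaining digit allowed by both the 23 across and the 9 down.
C1 = 23 − 14 = 9 completes the 23 across.
A2 = 7 − 6 = 1 completes the 7 across.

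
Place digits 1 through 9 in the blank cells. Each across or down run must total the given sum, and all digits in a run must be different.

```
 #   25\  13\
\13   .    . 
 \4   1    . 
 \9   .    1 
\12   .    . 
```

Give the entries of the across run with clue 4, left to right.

1, 3

4 in 2 cells must be {1,3}.
R2C2 = 4 − 1 = 3 completes the 4 across.
R3C1 = 9 − 1 = 8 completes the 9 across.
Nothing is forced directly, so branch on R1C1, whose candidates are 7 or 9. If R1C1 = 7: then R1C2 would have to be in {6} for the 13 across but in {2,4,5,7} for the 13 down — contradiction. So R1C1 = 9.
R1C2 = 13 − 9 = 4 completes the 13 across.
R4C1 = 25 − 18 = 7 completes the 25 down.
R4C2 = 12 − 7 = 5 completes the 12 across.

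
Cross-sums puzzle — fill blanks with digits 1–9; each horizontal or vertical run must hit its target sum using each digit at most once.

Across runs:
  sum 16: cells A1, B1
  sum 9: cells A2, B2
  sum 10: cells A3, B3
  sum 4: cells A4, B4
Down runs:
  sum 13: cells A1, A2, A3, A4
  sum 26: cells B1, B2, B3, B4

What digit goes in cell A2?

16 in 2 cells must be {7,9}; 4 in 2 cells must be {1,3}.
Only 7 fits A1 under both its across sum 16 and down sum 13.
B1 = 16 − 7 = 9 completes the 16 across.
Given what's placed, B4 must be 3 to fit the 4 across and 26 down.
A4 = 4 − 3 = 1 completes the 4 across.
No cell is forced outright now. A2 can only be 2 or 3 (the digits allowed by both its 9 across and its 13 down). If A2 = 2: then B2 would have to be in {7} for the 9 across but in {6,8} for the 26 down — contradiction. So A2 = 3.

3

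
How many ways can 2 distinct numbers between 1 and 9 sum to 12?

2 distinct digits from 1–9 sum between 3 and 17.
Enumerating: {3,9}, {4,8}, {5,7}.

3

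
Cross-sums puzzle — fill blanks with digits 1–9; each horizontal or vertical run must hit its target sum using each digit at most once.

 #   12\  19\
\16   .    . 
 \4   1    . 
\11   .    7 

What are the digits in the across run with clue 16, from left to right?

16 in 2 cells must be {7,9}; 4 in 2 cells must be {1,3}.
R1C2 = 9: the only remaining digit allowed by both the 16 across and the 19 down.
R2C2 = 4 − 1 = 3 completes the 4 across.
R3C1 = 11 − 7 = 4 completes the 11 across.
R1C1 = 16 − 9 = 7 completes the 16 across.

7 9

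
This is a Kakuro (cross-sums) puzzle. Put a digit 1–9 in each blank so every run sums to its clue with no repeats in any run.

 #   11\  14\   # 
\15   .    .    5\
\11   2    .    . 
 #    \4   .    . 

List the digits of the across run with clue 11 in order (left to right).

2 5 4

4 in 2 cells must be {1,3}.
R1C1 = 11 − 2 = 9 completes the 11 down.
R1C2 = 15 − 9 = 6 completes the 15 across.
Nothing is forced directly, so branch on R3C2, whose candidates are 1 or 3. If R3C2 = 1: then R2C2 would have to be in {1,3,4,5,6,8} for the 11 across but in {7} for the 14 down — contradiction. So R3C2 = 3.
R2C2 = 14 − 9 = 5 completes the 14 down.
R2C3 = 11 − 7 = 4 completes the 11 across.
R3C3 = 4 − 3 = 1 completes the 4 across.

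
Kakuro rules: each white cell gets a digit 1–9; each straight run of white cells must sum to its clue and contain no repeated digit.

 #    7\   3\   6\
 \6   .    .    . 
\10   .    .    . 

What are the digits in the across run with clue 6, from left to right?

3 2 1

6 in 3 cells must be {1,2,3}; 3 in 2 cells must be {1,2}.
Nothing is forced directly, so branch on R1C2, whose candidates are 1 or 2. If R1C2 = 1: that forces R1C3 = 2, R2C2 = 2, after which R2C3 would have to be in {1,3,5,7} for the 10 across but in {4} for the 6 down — contradiction. So R1C2 = 2.
Given what's placed, R1C3 must be 1 to fit the 6 across and 6 down.
R2C2 = 3 − 2 = 1 completes the 3 down.
R2C3 = 6 − 1 = 5 completes the 6 down.
R1C1 = 6 − 3 = 3 completes the 6 across.
R2C1 = 10 − 6 = 4 completes the 10 across.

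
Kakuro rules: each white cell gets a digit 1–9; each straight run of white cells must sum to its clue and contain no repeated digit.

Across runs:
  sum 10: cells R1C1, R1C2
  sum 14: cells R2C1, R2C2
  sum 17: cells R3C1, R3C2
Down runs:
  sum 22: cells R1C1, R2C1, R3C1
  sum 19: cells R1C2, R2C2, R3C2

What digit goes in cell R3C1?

17 in 2 cells must be {8,9}.
Nothing is forced directly, so branch on R3C1, whose candidates are 8 or 9. If R3C1 = 8: that forces R1C1 = 9, after which R1C2 would have to be in {1} for the 10 across but in {2,3,4,5,6,7,8,9} for the 19 down — contradiction. So R3C1 = 9.
R3C2 = 17 − 9 = 8 completes the 17 across.
Nothing is forced directly, so branch on R1C1, whose candidates are 6 or 7 or 8. If R1C1 = 6: that forces R1C2 = 4, after which R2C1 would have to be in {5,6,8,9} for the 14 across but in {7} for the 22 down — contradiction. If R1C1 = 7: then R1C2 would have to be in {3} for the 10 across but in {2,4,5,6,7,9} for the 19 down — contradiction. So R1C1 = 8.
R1C2 = 10 − 8 = 2 completes the 10 across.
R2C1 = 22 − 17 = 5 completes the 22 down.
R2C2 = 14 − 5 = 9 completes the 14 across.

9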